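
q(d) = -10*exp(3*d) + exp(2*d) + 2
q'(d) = -30*exp(3*d) + 2*exp(2*d)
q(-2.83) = 2.00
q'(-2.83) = 0.00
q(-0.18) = -3.13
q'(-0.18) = -16.09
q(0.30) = -20.77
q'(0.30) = -70.14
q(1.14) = -293.92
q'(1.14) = -897.53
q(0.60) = -55.18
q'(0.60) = -174.85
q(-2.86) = 2.00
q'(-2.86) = 0.00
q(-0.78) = 1.25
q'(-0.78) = -2.47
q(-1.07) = 1.71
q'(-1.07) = -0.98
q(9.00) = -5320416746046.85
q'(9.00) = -15961315898115.68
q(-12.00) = 2.00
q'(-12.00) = 0.00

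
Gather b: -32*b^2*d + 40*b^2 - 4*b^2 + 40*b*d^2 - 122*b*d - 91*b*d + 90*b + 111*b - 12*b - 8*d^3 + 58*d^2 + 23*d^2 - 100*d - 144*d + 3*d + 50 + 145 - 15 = b^2*(36 - 32*d) + b*(40*d^2 - 213*d + 189) - 8*d^3 + 81*d^2 - 241*d + 180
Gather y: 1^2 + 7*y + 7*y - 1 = 14*y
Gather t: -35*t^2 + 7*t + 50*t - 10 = -35*t^2 + 57*t - 10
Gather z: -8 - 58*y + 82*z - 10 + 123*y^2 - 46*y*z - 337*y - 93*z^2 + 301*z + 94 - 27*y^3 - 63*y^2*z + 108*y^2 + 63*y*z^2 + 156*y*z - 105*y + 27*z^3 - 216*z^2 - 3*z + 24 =-27*y^3 + 231*y^2 - 500*y + 27*z^3 + z^2*(63*y - 309) + z*(-63*y^2 + 110*y + 380) + 100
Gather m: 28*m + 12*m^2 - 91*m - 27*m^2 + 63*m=-15*m^2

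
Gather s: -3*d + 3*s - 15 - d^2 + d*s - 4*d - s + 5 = -d^2 - 7*d + s*(d + 2) - 10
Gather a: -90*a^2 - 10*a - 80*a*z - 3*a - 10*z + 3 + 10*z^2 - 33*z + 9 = -90*a^2 + a*(-80*z - 13) + 10*z^2 - 43*z + 12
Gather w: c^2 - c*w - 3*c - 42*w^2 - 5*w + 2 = c^2 - 3*c - 42*w^2 + w*(-c - 5) + 2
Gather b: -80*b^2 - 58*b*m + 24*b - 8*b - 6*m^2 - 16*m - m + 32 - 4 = -80*b^2 + b*(16 - 58*m) - 6*m^2 - 17*m + 28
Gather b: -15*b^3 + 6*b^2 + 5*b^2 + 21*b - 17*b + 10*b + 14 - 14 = -15*b^3 + 11*b^2 + 14*b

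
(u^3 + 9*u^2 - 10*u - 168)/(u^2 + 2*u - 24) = u + 7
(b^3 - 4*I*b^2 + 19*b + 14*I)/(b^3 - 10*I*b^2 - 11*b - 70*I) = (b + I)/(b - 5*I)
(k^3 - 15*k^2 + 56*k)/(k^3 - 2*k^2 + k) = (k^2 - 15*k + 56)/(k^2 - 2*k + 1)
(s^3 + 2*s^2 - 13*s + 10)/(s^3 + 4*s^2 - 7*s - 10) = (s - 1)/(s + 1)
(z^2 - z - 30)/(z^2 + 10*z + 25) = (z - 6)/(z + 5)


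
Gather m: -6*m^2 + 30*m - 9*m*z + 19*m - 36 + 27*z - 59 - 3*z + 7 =-6*m^2 + m*(49 - 9*z) + 24*z - 88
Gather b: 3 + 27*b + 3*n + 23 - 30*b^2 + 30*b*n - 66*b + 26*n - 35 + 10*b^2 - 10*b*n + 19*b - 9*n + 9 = -20*b^2 + b*(20*n - 20) + 20*n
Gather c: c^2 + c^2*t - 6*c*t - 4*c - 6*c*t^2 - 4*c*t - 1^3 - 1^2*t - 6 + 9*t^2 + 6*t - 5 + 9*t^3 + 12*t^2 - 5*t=c^2*(t + 1) + c*(-6*t^2 - 10*t - 4) + 9*t^3 + 21*t^2 - 12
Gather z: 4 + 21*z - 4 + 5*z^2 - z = 5*z^2 + 20*z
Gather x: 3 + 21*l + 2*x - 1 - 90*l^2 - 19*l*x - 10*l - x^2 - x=-90*l^2 + 11*l - x^2 + x*(1 - 19*l) + 2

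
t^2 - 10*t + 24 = (t - 6)*(t - 4)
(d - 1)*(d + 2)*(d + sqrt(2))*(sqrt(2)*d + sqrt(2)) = sqrt(2)*d^4 + 2*d^3 + 2*sqrt(2)*d^3 - sqrt(2)*d^2 + 4*d^2 - 2*sqrt(2)*d - 2*d - 4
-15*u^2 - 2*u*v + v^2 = (-5*u + v)*(3*u + v)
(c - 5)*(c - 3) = c^2 - 8*c + 15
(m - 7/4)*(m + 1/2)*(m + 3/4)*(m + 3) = m^4 + 5*m^3/2 - 53*m^2/16 - 195*m/32 - 63/32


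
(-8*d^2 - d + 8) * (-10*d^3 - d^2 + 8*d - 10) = 80*d^5 + 18*d^4 - 143*d^3 + 64*d^2 + 74*d - 80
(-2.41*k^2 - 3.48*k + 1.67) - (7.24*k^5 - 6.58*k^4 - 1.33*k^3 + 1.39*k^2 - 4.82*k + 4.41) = -7.24*k^5 + 6.58*k^4 + 1.33*k^3 - 3.8*k^2 + 1.34*k - 2.74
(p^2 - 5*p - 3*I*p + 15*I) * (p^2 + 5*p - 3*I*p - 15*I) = p^4 - 6*I*p^3 - 34*p^2 + 150*I*p + 225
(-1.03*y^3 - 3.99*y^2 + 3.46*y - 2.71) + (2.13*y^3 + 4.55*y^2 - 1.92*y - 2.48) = 1.1*y^3 + 0.56*y^2 + 1.54*y - 5.19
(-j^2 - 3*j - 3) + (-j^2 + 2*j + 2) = -2*j^2 - j - 1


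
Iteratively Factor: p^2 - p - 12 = (p + 3)*(p - 4)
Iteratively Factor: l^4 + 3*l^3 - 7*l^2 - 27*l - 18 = (l + 3)*(l^3 - 7*l - 6) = (l - 3)*(l + 3)*(l^2 + 3*l + 2) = (l - 3)*(l + 1)*(l + 3)*(l + 2)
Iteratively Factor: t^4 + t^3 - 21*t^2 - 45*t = (t - 5)*(t^3 + 6*t^2 + 9*t) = (t - 5)*(t + 3)*(t^2 + 3*t) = (t - 5)*(t + 3)^2*(t)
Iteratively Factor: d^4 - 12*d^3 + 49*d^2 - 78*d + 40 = (d - 2)*(d^3 - 10*d^2 + 29*d - 20) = (d - 5)*(d - 2)*(d^2 - 5*d + 4) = (d - 5)*(d - 4)*(d - 2)*(d - 1)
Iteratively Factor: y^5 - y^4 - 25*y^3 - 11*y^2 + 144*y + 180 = (y - 5)*(y^4 + 4*y^3 - 5*y^2 - 36*y - 36) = (y - 5)*(y + 3)*(y^3 + y^2 - 8*y - 12) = (y - 5)*(y + 2)*(y + 3)*(y^2 - y - 6) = (y - 5)*(y - 3)*(y + 2)*(y + 3)*(y + 2)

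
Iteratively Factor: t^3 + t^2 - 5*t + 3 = (t + 3)*(t^2 - 2*t + 1) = (t - 1)*(t + 3)*(t - 1)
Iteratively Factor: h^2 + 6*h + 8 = (h + 2)*(h + 4)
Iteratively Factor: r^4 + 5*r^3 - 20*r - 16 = (r + 4)*(r^3 + r^2 - 4*r - 4) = (r + 2)*(r + 4)*(r^2 - r - 2) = (r - 2)*(r + 2)*(r + 4)*(r + 1)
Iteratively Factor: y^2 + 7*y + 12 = (y + 3)*(y + 4)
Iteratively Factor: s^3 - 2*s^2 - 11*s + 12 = (s - 1)*(s^2 - s - 12) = (s - 1)*(s + 3)*(s - 4)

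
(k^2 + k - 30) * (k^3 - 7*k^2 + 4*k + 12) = k^5 - 6*k^4 - 33*k^3 + 226*k^2 - 108*k - 360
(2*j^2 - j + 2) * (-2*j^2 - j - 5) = -4*j^4 - 13*j^2 + 3*j - 10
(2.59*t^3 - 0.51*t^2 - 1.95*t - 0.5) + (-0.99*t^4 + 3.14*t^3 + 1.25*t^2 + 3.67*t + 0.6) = -0.99*t^4 + 5.73*t^3 + 0.74*t^2 + 1.72*t + 0.1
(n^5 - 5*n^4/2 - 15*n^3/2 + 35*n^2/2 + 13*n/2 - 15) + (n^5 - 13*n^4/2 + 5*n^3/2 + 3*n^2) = 2*n^5 - 9*n^4 - 5*n^3 + 41*n^2/2 + 13*n/2 - 15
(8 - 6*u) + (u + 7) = 15 - 5*u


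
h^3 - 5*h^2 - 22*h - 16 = (h - 8)*(h + 1)*(h + 2)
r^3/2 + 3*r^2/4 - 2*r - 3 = (r/2 + 1)*(r - 2)*(r + 3/2)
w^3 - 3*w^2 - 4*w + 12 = (w - 3)*(w - 2)*(w + 2)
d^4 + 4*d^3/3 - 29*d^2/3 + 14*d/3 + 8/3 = (d - 2)*(d - 1)*(d + 1/3)*(d + 4)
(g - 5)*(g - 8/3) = g^2 - 23*g/3 + 40/3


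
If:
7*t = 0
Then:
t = 0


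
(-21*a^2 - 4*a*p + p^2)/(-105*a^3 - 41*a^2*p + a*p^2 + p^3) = 1/(5*a + p)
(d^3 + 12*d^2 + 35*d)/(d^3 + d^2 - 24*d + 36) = d*(d^2 + 12*d + 35)/(d^3 + d^2 - 24*d + 36)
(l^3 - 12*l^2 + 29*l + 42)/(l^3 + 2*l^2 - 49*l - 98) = (l^2 - 5*l - 6)/(l^2 + 9*l + 14)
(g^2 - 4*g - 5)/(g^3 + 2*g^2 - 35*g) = (g + 1)/(g*(g + 7))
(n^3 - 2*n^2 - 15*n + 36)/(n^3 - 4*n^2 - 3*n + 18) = (n + 4)/(n + 2)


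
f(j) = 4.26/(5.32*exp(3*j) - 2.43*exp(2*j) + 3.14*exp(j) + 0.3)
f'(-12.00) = 0.00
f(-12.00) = 14.20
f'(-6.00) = -0.35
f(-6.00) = 13.84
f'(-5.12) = -0.78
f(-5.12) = 13.37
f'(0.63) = -0.37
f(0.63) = 0.13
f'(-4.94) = -0.91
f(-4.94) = 13.22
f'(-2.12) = -3.36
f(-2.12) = 6.54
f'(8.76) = -0.00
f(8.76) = 0.00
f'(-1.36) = -3.00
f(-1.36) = 4.11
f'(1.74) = -0.01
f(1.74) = 0.00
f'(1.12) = -0.09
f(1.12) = 0.03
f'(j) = 4.26*(-15.96*exp(3*j) + 4.86*exp(2*j) - 3.14*exp(j))/(5.32*exp(3*j) - 2.43*exp(2*j) + 3.14*exp(j) + 0.3)^2 = (-67.9896*exp(2*j) + 20.7036*exp(j) - 13.3764)*exp(j)/(5.32*exp(3*j) - 2.43*exp(2*j) + 3.14*exp(j) + 0.3)^2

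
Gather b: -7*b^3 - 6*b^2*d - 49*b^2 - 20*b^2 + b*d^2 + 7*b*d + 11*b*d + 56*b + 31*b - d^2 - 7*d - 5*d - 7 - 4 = -7*b^3 + b^2*(-6*d - 69) + b*(d^2 + 18*d + 87) - d^2 - 12*d - 11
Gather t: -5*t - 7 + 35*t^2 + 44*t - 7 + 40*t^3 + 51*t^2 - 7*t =40*t^3 + 86*t^2 + 32*t - 14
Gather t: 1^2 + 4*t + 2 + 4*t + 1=8*t + 4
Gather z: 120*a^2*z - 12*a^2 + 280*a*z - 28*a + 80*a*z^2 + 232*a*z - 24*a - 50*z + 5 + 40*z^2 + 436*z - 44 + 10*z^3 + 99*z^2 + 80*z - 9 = -12*a^2 - 52*a + 10*z^3 + z^2*(80*a + 139) + z*(120*a^2 + 512*a + 466) - 48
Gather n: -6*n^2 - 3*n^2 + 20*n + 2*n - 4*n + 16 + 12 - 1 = -9*n^2 + 18*n + 27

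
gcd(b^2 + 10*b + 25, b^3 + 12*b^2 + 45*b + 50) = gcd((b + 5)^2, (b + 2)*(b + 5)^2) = b^2 + 10*b + 25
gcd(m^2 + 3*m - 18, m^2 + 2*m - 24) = m + 6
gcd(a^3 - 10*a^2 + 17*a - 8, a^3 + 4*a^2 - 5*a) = a - 1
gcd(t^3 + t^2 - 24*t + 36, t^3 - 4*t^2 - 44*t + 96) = t^2 + 4*t - 12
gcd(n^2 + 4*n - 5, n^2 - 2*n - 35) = n + 5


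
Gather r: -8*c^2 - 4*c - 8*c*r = -8*c^2 - 8*c*r - 4*c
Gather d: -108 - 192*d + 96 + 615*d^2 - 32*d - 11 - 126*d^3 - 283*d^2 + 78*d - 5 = -126*d^3 + 332*d^2 - 146*d - 28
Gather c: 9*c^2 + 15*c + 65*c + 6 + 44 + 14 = 9*c^2 + 80*c + 64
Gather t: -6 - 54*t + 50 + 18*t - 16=28 - 36*t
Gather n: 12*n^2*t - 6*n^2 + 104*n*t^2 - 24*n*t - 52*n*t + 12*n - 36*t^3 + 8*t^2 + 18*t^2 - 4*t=n^2*(12*t - 6) + n*(104*t^2 - 76*t + 12) - 36*t^3 + 26*t^2 - 4*t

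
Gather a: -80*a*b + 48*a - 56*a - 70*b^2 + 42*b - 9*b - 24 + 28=a*(-80*b - 8) - 70*b^2 + 33*b + 4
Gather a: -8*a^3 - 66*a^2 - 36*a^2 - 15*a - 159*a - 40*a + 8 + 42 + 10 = -8*a^3 - 102*a^2 - 214*a + 60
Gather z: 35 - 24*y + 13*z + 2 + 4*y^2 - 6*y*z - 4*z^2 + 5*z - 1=4*y^2 - 24*y - 4*z^2 + z*(18 - 6*y) + 36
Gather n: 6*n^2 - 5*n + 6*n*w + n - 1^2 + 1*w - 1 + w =6*n^2 + n*(6*w - 4) + 2*w - 2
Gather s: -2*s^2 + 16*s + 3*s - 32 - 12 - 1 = -2*s^2 + 19*s - 45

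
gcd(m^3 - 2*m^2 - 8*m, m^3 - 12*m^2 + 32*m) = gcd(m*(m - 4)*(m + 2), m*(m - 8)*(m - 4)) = m^2 - 4*m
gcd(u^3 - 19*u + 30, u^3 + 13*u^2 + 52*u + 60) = u + 5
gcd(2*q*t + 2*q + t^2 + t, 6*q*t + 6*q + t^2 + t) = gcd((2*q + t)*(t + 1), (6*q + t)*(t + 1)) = t + 1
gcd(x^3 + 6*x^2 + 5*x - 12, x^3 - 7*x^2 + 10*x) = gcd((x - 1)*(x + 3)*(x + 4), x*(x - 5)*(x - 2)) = 1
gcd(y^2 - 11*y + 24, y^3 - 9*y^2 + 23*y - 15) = y - 3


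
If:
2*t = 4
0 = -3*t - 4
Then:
No Solution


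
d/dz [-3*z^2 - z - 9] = -6*z - 1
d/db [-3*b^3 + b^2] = b*(2 - 9*b)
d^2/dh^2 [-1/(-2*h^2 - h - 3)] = 2*(-4*h^2 - 2*h + (4*h + 1)^2 - 6)/(2*h^2 + h + 3)^3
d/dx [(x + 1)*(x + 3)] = 2*x + 4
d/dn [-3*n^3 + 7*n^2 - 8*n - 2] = -9*n^2 + 14*n - 8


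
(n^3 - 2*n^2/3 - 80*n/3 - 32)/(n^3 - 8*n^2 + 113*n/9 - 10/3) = 3*(3*n^2 + 16*n + 16)/(9*n^2 - 18*n + 5)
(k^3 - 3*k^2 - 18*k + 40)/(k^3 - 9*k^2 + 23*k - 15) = (k^2 + 2*k - 8)/(k^2 - 4*k + 3)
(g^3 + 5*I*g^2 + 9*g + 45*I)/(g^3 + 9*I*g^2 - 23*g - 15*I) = (g - 3*I)/(g + I)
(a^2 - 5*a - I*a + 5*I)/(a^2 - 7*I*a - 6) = (a - 5)/(a - 6*I)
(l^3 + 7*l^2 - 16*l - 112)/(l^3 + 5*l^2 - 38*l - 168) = (l - 4)/(l - 6)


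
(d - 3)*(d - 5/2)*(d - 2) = d^3 - 15*d^2/2 + 37*d/2 - 15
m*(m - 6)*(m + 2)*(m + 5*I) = m^4 - 4*m^3 + 5*I*m^3 - 12*m^2 - 20*I*m^2 - 60*I*m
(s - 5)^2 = s^2 - 10*s + 25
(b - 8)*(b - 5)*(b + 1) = b^3 - 12*b^2 + 27*b + 40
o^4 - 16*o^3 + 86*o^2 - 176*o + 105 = (o - 7)*(o - 5)*(o - 3)*(o - 1)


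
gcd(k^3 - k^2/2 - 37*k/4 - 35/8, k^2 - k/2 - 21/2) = k - 7/2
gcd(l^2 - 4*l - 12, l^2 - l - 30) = l - 6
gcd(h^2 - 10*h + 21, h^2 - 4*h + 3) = h - 3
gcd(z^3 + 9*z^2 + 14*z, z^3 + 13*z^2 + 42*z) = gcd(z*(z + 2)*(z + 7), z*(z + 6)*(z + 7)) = z^2 + 7*z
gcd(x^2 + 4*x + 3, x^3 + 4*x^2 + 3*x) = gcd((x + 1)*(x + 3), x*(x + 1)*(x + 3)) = x^2 + 4*x + 3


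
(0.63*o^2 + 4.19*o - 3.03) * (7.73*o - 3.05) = 4.8699*o^3 + 30.4672*o^2 - 36.2014*o + 9.2415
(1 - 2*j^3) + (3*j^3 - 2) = j^3 - 1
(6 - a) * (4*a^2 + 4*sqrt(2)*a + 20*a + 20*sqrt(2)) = -4*a^3 - 4*sqrt(2)*a^2 + 4*a^2 + 4*sqrt(2)*a + 120*a + 120*sqrt(2)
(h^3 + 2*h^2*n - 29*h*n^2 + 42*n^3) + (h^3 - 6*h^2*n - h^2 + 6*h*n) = 2*h^3 - 4*h^2*n - h^2 - 29*h*n^2 + 6*h*n + 42*n^3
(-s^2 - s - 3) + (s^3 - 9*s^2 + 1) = s^3 - 10*s^2 - s - 2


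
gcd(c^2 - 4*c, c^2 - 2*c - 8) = c - 4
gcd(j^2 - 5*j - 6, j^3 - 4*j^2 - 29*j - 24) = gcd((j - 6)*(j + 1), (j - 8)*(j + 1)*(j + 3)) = j + 1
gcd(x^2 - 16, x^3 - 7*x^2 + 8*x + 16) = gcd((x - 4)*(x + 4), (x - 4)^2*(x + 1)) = x - 4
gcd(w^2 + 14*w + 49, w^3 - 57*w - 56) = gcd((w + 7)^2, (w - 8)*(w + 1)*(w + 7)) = w + 7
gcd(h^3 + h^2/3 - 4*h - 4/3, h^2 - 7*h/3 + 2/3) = h - 2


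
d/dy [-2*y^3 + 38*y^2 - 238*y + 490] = -6*y^2 + 76*y - 238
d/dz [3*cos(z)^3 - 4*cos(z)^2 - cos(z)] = (-9*cos(z)^2 + 8*cos(z) + 1)*sin(z)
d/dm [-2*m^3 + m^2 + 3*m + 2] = -6*m^2 + 2*m + 3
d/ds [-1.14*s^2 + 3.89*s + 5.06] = 3.89 - 2.28*s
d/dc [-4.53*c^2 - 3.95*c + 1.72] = -9.06*c - 3.95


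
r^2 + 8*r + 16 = (r + 4)^2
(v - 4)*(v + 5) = v^2 + v - 20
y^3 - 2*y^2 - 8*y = y*(y - 4)*(y + 2)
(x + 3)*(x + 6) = x^2 + 9*x + 18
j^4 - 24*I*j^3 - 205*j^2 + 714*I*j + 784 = (j - 8*I)*(j - 7*I)^2*(j - 2*I)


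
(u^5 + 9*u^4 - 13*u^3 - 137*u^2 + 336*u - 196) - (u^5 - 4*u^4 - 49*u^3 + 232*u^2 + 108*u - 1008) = 13*u^4 + 36*u^3 - 369*u^2 + 228*u + 812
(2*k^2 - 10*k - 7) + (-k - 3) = 2*k^2 - 11*k - 10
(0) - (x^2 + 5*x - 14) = -x^2 - 5*x + 14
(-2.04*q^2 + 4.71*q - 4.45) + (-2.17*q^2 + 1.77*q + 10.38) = -4.21*q^2 + 6.48*q + 5.93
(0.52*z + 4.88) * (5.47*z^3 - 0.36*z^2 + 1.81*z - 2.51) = 2.8444*z^4 + 26.5064*z^3 - 0.8156*z^2 + 7.5276*z - 12.2488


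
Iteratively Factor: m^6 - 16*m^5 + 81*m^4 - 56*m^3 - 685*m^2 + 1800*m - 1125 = (m - 3)*(m^5 - 13*m^4 + 42*m^3 + 70*m^2 - 475*m + 375) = (m - 5)*(m - 3)*(m^4 - 8*m^3 + 2*m^2 + 80*m - 75) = (m - 5)*(m - 3)*(m - 1)*(m^3 - 7*m^2 - 5*m + 75) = (m - 5)^2*(m - 3)*(m - 1)*(m^2 - 2*m - 15) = (m - 5)^2*(m - 3)*(m - 1)*(m + 3)*(m - 5)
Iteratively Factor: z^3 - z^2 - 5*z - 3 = (z + 1)*(z^2 - 2*z - 3) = (z - 3)*(z + 1)*(z + 1)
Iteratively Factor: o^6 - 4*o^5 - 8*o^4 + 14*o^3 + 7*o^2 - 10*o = (o - 1)*(o^5 - 3*o^4 - 11*o^3 + 3*o^2 + 10*o) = (o - 1)*(o + 1)*(o^4 - 4*o^3 - 7*o^2 + 10*o) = o*(o - 1)*(o + 1)*(o^3 - 4*o^2 - 7*o + 10) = o*(o - 1)*(o + 1)*(o + 2)*(o^2 - 6*o + 5) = o*(o - 1)^2*(o + 1)*(o + 2)*(o - 5)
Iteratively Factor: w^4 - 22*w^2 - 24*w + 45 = (w + 3)*(w^3 - 3*w^2 - 13*w + 15) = (w - 5)*(w + 3)*(w^2 + 2*w - 3) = (w - 5)*(w + 3)^2*(w - 1)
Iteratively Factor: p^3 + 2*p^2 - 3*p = (p + 3)*(p^2 - p) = (p - 1)*(p + 3)*(p)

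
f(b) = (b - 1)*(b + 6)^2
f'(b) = (b - 1)*(2*b + 12) + (b + 6)^2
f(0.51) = -20.77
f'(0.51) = 36.00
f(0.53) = -20.04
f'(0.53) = 36.50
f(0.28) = -28.40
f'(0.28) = 30.40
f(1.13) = 6.61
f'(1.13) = 52.69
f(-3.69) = -25.03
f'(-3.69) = -16.33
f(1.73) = 43.62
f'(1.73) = 71.04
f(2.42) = 100.67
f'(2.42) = 94.81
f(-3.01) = -35.85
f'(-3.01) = -15.04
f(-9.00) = -90.00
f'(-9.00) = 69.00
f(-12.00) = -468.00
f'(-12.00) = 192.00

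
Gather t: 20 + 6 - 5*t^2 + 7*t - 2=-5*t^2 + 7*t + 24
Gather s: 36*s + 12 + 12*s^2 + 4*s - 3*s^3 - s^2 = -3*s^3 + 11*s^2 + 40*s + 12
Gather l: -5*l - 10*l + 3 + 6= 9 - 15*l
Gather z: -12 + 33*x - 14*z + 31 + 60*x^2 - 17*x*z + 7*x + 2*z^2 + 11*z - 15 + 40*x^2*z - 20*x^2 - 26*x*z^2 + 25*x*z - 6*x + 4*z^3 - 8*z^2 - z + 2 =40*x^2 + 34*x + 4*z^3 + z^2*(-26*x - 6) + z*(40*x^2 + 8*x - 4) + 6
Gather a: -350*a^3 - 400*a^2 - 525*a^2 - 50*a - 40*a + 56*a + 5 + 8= -350*a^3 - 925*a^2 - 34*a + 13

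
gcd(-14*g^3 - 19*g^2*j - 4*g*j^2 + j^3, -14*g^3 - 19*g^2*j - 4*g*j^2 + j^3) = 14*g^3 + 19*g^2*j + 4*g*j^2 - j^3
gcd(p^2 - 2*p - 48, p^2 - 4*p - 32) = p - 8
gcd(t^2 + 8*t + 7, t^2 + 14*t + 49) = t + 7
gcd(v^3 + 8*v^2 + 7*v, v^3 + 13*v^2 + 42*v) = v^2 + 7*v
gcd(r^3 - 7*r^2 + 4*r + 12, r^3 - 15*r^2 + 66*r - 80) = r - 2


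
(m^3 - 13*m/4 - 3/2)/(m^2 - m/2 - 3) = m + 1/2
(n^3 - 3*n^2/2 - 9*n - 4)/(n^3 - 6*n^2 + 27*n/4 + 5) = 2*(n + 2)/(2*n - 5)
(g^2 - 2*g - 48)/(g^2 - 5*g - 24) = (g + 6)/(g + 3)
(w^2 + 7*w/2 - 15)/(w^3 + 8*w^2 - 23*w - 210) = (w - 5/2)/(w^2 + 2*w - 35)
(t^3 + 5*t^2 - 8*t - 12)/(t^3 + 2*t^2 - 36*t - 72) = (t^2 - t - 2)/(t^2 - 4*t - 12)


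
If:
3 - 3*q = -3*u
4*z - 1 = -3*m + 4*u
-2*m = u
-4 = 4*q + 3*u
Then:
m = 4/7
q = -1/7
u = -8/7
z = -37/28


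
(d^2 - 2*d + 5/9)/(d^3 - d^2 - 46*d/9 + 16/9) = (3*d - 5)/(3*d^2 - 2*d - 16)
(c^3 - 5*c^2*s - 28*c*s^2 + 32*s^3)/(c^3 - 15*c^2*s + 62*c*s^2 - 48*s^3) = (-c - 4*s)/(-c + 6*s)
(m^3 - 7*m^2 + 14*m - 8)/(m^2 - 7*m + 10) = (m^2 - 5*m + 4)/(m - 5)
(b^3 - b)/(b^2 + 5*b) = (b^2 - 1)/(b + 5)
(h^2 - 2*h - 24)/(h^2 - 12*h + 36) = (h + 4)/(h - 6)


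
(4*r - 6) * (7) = 28*r - 42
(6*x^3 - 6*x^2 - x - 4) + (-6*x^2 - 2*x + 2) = 6*x^3 - 12*x^2 - 3*x - 2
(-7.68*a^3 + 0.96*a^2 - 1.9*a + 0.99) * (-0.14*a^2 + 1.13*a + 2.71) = 1.0752*a^5 - 8.8128*a^4 - 19.462*a^3 + 0.316*a^2 - 4.0303*a + 2.6829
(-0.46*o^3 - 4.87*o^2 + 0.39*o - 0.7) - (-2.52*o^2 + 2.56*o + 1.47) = -0.46*o^3 - 2.35*o^2 - 2.17*o - 2.17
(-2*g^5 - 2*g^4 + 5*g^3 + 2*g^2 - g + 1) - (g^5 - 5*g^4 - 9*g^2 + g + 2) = -3*g^5 + 3*g^4 + 5*g^3 + 11*g^2 - 2*g - 1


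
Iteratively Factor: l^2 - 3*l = (l - 3)*(l)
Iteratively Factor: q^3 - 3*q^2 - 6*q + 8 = (q - 4)*(q^2 + q - 2) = (q - 4)*(q + 2)*(q - 1)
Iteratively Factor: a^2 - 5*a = (a - 5)*(a)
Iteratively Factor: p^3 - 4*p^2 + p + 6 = (p - 2)*(p^2 - 2*p - 3) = (p - 2)*(p + 1)*(p - 3)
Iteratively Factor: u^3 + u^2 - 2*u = (u)*(u^2 + u - 2) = u*(u - 1)*(u + 2)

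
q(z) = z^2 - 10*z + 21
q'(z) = 2*z - 10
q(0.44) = 16.79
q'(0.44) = -9.12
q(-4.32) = 82.86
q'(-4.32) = -18.64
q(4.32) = -3.54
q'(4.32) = -1.36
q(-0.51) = 26.36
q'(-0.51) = -11.02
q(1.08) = 11.37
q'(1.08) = -7.84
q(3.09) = -0.35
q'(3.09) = -3.82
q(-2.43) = 51.20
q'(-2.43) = -14.86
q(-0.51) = 26.36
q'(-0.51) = -11.02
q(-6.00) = 117.00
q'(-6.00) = -22.00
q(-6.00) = 117.00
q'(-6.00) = -22.00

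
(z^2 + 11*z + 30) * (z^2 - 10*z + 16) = z^4 + z^3 - 64*z^2 - 124*z + 480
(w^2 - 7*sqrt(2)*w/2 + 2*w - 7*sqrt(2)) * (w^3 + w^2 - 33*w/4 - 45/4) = w^5 - 7*sqrt(2)*w^4/2 + 3*w^4 - 21*sqrt(2)*w^3/2 - 25*w^3/4 - 111*w^2/4 + 175*sqrt(2)*w^2/8 - 45*w/2 + 777*sqrt(2)*w/8 + 315*sqrt(2)/4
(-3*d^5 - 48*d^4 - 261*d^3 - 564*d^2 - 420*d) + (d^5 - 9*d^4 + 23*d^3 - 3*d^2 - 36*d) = -2*d^5 - 57*d^4 - 238*d^3 - 567*d^2 - 456*d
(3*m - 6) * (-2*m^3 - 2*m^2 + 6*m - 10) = -6*m^4 + 6*m^3 + 30*m^2 - 66*m + 60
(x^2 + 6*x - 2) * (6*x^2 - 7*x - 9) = 6*x^4 + 29*x^3 - 63*x^2 - 40*x + 18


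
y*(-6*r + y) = -6*r*y + y^2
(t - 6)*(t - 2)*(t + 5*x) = t^3 + 5*t^2*x - 8*t^2 - 40*t*x + 12*t + 60*x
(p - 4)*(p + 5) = p^2 + p - 20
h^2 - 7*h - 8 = (h - 8)*(h + 1)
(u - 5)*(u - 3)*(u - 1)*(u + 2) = u^4 - 7*u^3 + 5*u^2 + 31*u - 30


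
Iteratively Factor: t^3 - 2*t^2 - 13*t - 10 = (t - 5)*(t^2 + 3*t + 2) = (t - 5)*(t + 1)*(t + 2)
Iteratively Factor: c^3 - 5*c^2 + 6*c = (c - 2)*(c^2 - 3*c) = c*(c - 2)*(c - 3)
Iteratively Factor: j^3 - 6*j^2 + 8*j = (j)*(j^2 - 6*j + 8) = j*(j - 4)*(j - 2)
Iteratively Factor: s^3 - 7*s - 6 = (s + 2)*(s^2 - 2*s - 3) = (s + 1)*(s + 2)*(s - 3)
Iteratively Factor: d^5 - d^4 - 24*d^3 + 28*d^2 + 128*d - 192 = (d - 4)*(d^4 + 3*d^3 - 12*d^2 - 20*d + 48) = (d - 4)*(d - 2)*(d^3 + 5*d^2 - 2*d - 24) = (d - 4)*(d - 2)*(d + 4)*(d^2 + d - 6) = (d - 4)*(d - 2)*(d + 3)*(d + 4)*(d - 2)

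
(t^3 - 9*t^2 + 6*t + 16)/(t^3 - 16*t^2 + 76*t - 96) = (t + 1)/(t - 6)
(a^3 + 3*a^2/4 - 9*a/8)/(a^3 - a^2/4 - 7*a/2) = (-8*a^2 - 6*a + 9)/(2*(-4*a^2 + a + 14))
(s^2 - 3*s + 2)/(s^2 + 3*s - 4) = (s - 2)/(s + 4)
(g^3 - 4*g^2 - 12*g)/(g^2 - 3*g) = (g^2 - 4*g - 12)/(g - 3)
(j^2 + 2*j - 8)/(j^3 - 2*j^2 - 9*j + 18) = (j + 4)/(j^2 - 9)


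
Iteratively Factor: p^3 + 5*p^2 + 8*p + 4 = (p + 1)*(p^2 + 4*p + 4) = (p + 1)*(p + 2)*(p + 2)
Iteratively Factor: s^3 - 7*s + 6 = (s + 3)*(s^2 - 3*s + 2) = (s - 1)*(s + 3)*(s - 2)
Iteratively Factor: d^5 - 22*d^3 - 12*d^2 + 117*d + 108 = (d + 3)*(d^4 - 3*d^3 - 13*d^2 + 27*d + 36) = (d + 1)*(d + 3)*(d^3 - 4*d^2 - 9*d + 36) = (d + 1)*(d + 3)^2*(d^2 - 7*d + 12) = (d - 4)*(d + 1)*(d + 3)^2*(d - 3)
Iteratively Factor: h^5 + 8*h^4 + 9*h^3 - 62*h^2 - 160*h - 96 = (h + 4)*(h^4 + 4*h^3 - 7*h^2 - 34*h - 24) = (h + 2)*(h + 4)*(h^3 + 2*h^2 - 11*h - 12) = (h - 3)*(h + 2)*(h + 4)*(h^2 + 5*h + 4) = (h - 3)*(h + 1)*(h + 2)*(h + 4)*(h + 4)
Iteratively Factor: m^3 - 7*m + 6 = (m + 3)*(m^2 - 3*m + 2) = (m - 2)*(m + 3)*(m - 1)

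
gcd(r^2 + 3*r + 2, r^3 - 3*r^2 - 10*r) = r + 2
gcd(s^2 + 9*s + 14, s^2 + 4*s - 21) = s + 7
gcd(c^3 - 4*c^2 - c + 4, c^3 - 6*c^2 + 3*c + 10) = c + 1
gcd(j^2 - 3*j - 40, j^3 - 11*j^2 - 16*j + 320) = j^2 - 3*j - 40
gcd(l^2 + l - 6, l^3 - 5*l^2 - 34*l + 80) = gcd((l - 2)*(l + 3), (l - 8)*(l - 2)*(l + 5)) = l - 2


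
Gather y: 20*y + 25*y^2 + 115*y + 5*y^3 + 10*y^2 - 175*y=5*y^3 + 35*y^2 - 40*y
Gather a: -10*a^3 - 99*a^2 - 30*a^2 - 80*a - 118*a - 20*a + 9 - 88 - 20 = -10*a^3 - 129*a^2 - 218*a - 99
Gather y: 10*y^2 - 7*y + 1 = 10*y^2 - 7*y + 1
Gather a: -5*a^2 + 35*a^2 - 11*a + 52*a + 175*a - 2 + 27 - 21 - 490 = 30*a^2 + 216*a - 486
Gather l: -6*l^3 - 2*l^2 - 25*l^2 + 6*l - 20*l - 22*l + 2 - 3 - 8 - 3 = -6*l^3 - 27*l^2 - 36*l - 12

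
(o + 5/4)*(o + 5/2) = o^2 + 15*o/4 + 25/8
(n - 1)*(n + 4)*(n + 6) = n^3 + 9*n^2 + 14*n - 24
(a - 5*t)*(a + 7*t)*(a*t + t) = a^3*t + 2*a^2*t^2 + a^2*t - 35*a*t^3 + 2*a*t^2 - 35*t^3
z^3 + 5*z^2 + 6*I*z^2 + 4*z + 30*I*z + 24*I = (z + 1)*(z + 4)*(z + 6*I)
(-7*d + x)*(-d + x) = 7*d^2 - 8*d*x + x^2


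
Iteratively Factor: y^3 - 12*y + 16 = (y + 4)*(y^2 - 4*y + 4) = (y - 2)*(y + 4)*(y - 2)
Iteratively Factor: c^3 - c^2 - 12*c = (c)*(c^2 - c - 12) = c*(c + 3)*(c - 4)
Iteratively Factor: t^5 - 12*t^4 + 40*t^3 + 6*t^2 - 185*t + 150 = (t - 5)*(t^4 - 7*t^3 + 5*t^2 + 31*t - 30) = (t - 5)*(t - 1)*(t^3 - 6*t^2 - t + 30) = (t - 5)*(t - 3)*(t - 1)*(t^2 - 3*t - 10) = (t - 5)^2*(t - 3)*(t - 1)*(t + 2)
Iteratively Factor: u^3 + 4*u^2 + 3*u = (u)*(u^2 + 4*u + 3) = u*(u + 3)*(u + 1)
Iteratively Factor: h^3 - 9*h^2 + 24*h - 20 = (h - 5)*(h^2 - 4*h + 4) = (h - 5)*(h - 2)*(h - 2)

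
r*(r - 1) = r^2 - r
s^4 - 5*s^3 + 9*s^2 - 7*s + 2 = (s - 2)*(s - 1)^3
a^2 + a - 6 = (a - 2)*(a + 3)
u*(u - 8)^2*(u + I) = u^4 - 16*u^3 + I*u^3 + 64*u^2 - 16*I*u^2 + 64*I*u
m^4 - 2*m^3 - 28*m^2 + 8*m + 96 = (m - 6)*(m - 2)*(m + 2)*(m + 4)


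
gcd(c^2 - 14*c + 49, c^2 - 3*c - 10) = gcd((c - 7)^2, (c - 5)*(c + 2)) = 1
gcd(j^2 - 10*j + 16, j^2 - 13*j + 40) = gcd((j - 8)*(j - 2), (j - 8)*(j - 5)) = j - 8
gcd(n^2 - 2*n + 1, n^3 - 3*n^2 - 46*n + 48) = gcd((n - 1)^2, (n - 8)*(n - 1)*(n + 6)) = n - 1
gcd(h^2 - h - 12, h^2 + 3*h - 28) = h - 4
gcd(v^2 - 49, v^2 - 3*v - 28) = v - 7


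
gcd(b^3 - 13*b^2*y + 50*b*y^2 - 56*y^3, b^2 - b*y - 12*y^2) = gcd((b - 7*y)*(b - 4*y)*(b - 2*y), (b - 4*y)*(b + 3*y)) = -b + 4*y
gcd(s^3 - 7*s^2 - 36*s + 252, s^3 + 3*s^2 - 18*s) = s + 6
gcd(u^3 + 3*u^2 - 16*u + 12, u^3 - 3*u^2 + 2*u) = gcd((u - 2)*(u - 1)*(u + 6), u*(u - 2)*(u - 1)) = u^2 - 3*u + 2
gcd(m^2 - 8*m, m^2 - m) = m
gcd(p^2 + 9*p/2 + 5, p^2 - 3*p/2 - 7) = p + 2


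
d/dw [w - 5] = 1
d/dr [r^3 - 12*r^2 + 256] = 3*r*(r - 8)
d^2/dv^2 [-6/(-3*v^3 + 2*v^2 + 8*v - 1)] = 12*((2 - 9*v)*(3*v^3 - 2*v^2 - 8*v + 1) + (-9*v^2 + 4*v + 8)^2)/(3*v^3 - 2*v^2 - 8*v + 1)^3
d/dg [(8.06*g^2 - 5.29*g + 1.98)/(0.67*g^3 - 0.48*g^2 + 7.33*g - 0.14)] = (-5.4002*g^4 + 7.0886*g^3 + 52.5608*g^2 - 0.356000000000002*g - 13.7728)/(0.4489*g^6 - 0.6432*g^5 + 10.0526*g^4 - 7.2244*g^3 + 53.8633*g^2 - 2.0524*g + 0.0196)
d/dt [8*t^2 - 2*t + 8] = 16*t - 2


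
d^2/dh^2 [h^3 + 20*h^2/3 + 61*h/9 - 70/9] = 6*h + 40/3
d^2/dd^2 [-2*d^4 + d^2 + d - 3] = 2 - 24*d^2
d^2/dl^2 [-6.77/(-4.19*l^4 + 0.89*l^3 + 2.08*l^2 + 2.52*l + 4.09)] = ((-340.3956*l^2 + 36.1518*l + 28.1632)*(-4.19*l^4 + 0.89*l^3 + 2.08*l^2 + 2.52*l + 4.09) - 6.77*(-33.52*l^3 + 5.34*l^2 + 8.32*l + 5.04)*(-16.76*l^3 + 2.67*l^2 + 4.16*l + 2.52))/(-4.19*l^4 + 0.89*l^3 + 2.08*l^2 + 2.52*l + 4.09)^3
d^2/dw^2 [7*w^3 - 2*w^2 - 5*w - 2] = 42*w - 4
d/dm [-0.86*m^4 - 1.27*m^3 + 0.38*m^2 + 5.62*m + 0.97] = -3.44*m^3 - 3.81*m^2 + 0.76*m + 5.62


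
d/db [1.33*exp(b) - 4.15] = 1.33*exp(b)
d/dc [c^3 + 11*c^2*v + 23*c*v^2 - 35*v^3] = 3*c^2 + 22*c*v + 23*v^2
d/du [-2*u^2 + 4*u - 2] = 4 - 4*u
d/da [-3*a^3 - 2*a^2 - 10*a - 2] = -9*a^2 - 4*a - 10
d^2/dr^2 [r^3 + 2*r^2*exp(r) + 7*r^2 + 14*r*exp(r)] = 2*r^2*exp(r) + 22*r*exp(r) + 6*r + 32*exp(r) + 14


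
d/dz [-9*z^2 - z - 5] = -18*z - 1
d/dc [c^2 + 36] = 2*c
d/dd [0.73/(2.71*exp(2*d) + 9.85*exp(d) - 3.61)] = (-3.9566*exp(d) - 7.1905)*exp(d)/(2.71*exp(2*d) + 9.85*exp(d) - 3.61)^2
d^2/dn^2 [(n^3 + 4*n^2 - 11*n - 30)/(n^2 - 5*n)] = 4*(17*n^3 - 45*n^2 + 225*n - 375)/(n^3*(n^3 - 15*n^2 + 75*n - 125))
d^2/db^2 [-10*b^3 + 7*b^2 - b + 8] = 14 - 60*b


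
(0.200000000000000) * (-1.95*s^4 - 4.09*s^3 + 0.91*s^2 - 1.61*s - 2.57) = -0.39*s^4 - 0.818*s^3 + 0.182*s^2 - 0.322*s - 0.514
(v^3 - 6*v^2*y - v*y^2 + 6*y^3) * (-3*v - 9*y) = -3*v^4 + 9*v^3*y + 57*v^2*y^2 - 9*v*y^3 - 54*y^4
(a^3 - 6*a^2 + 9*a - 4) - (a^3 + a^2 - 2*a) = -7*a^2 + 11*a - 4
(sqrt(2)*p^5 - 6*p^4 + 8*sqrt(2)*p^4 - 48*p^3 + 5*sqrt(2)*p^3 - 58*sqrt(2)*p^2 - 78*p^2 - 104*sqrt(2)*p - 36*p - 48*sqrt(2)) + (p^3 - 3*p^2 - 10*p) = sqrt(2)*p^5 - 6*p^4 + 8*sqrt(2)*p^4 - 47*p^3 + 5*sqrt(2)*p^3 - 58*sqrt(2)*p^2 - 81*p^2 - 104*sqrt(2)*p - 46*p - 48*sqrt(2)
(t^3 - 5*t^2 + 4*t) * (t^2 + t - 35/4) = t^5 - 4*t^4 - 39*t^3/4 + 191*t^2/4 - 35*t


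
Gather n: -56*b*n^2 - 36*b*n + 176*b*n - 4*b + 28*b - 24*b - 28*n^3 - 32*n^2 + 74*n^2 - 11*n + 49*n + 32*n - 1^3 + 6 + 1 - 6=-28*n^3 + n^2*(42 - 56*b) + n*(140*b + 70)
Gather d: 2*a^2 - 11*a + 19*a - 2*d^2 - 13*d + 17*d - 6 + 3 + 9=2*a^2 + 8*a - 2*d^2 + 4*d + 6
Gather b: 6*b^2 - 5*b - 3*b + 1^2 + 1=6*b^2 - 8*b + 2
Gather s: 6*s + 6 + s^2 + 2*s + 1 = s^2 + 8*s + 7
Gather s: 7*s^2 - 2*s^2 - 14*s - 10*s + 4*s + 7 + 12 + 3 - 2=5*s^2 - 20*s + 20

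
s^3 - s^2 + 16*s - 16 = (s - 1)*(s - 4*I)*(s + 4*I)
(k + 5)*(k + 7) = k^2 + 12*k + 35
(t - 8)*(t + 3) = t^2 - 5*t - 24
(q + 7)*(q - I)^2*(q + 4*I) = q^4 + 7*q^3 + 2*I*q^3 + 7*q^2 + 14*I*q^2 + 49*q - 4*I*q - 28*I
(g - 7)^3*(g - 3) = g^4 - 24*g^3 + 210*g^2 - 784*g + 1029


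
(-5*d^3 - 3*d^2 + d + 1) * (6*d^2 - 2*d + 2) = -30*d^5 - 8*d^4 + 2*d^3 - 2*d^2 + 2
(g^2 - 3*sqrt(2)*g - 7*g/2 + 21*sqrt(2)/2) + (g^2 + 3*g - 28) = 2*g^2 - 3*sqrt(2)*g - g/2 - 28 + 21*sqrt(2)/2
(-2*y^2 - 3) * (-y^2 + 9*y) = 2*y^4 - 18*y^3 + 3*y^2 - 27*y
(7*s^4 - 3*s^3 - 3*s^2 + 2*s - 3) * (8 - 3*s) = -21*s^5 + 65*s^4 - 15*s^3 - 30*s^2 + 25*s - 24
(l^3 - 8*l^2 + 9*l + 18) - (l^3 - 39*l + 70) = -8*l^2 + 48*l - 52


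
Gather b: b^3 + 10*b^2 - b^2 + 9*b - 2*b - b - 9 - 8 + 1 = b^3 + 9*b^2 + 6*b - 16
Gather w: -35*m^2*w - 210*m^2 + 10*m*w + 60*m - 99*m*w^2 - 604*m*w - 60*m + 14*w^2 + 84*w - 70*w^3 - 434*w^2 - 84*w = -210*m^2 - 70*w^3 + w^2*(-99*m - 420) + w*(-35*m^2 - 594*m)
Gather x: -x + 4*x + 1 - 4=3*x - 3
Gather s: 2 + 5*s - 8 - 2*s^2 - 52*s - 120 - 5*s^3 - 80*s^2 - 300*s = -5*s^3 - 82*s^2 - 347*s - 126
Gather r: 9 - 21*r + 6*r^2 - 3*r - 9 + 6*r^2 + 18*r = 12*r^2 - 6*r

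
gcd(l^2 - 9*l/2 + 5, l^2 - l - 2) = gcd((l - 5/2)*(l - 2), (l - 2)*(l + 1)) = l - 2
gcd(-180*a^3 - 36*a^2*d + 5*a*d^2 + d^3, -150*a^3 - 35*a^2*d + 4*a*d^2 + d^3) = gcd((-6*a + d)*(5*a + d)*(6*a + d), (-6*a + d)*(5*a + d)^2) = 30*a^2 + a*d - d^2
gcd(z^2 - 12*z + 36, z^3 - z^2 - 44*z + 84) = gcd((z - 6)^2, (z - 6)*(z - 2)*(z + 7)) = z - 6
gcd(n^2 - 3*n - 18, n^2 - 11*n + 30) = n - 6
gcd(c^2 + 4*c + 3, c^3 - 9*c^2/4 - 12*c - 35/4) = c + 1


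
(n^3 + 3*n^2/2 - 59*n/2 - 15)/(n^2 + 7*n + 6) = (2*n^2 - 9*n - 5)/(2*(n + 1))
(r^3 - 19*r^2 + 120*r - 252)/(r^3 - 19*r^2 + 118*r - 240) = (r^2 - 13*r + 42)/(r^2 - 13*r + 40)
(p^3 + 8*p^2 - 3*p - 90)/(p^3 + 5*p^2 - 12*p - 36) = (p + 5)/(p + 2)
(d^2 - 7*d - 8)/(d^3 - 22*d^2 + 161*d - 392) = (d + 1)/(d^2 - 14*d + 49)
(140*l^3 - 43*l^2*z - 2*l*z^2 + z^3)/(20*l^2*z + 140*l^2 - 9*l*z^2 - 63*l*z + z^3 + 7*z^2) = (7*l + z)/(z + 7)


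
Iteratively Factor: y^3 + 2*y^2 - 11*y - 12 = (y + 4)*(y^2 - 2*y - 3) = (y - 3)*(y + 4)*(y + 1)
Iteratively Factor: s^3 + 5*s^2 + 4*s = (s + 4)*(s^2 + s) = s*(s + 4)*(s + 1)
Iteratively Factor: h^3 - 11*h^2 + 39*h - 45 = (h - 3)*(h^2 - 8*h + 15) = (h - 3)^2*(h - 5)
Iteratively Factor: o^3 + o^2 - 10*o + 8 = (o - 2)*(o^2 + 3*o - 4) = (o - 2)*(o + 4)*(o - 1)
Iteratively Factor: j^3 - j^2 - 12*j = (j - 4)*(j^2 + 3*j) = j*(j - 4)*(j + 3)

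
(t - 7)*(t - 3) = t^2 - 10*t + 21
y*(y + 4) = y^2 + 4*y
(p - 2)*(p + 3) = p^2 + p - 6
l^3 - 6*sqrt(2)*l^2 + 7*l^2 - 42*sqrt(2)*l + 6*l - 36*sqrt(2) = (l + 1)*(l + 6)*(l - 6*sqrt(2))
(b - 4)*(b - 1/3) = b^2 - 13*b/3 + 4/3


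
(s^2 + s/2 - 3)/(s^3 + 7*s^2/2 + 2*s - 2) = (2*s - 3)/(2*s^2 + 3*s - 2)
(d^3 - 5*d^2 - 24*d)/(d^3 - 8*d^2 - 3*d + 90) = d*(d - 8)/(d^2 - 11*d + 30)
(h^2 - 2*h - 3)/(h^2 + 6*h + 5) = (h - 3)/(h + 5)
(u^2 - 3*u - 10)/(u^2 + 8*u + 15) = (u^2 - 3*u - 10)/(u^2 + 8*u + 15)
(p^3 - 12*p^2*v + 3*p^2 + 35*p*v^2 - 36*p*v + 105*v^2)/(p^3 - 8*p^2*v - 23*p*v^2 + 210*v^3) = (p^2 - 5*p*v + 3*p - 15*v)/(p^2 - p*v - 30*v^2)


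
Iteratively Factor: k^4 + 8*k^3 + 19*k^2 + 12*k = (k)*(k^3 + 8*k^2 + 19*k + 12) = k*(k + 4)*(k^2 + 4*k + 3) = k*(k + 3)*(k + 4)*(k + 1)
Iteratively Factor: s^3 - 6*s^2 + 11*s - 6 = (s - 1)*(s^2 - 5*s + 6) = (s - 2)*(s - 1)*(s - 3)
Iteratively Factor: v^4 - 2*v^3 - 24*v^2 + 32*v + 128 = (v - 4)*(v^3 + 2*v^2 - 16*v - 32) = (v - 4)*(v + 4)*(v^2 - 2*v - 8) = (v - 4)^2*(v + 4)*(v + 2)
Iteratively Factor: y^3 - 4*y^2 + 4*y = (y - 2)*(y^2 - 2*y) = y*(y - 2)*(y - 2)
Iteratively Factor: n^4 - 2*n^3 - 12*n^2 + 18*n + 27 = (n + 3)*(n^3 - 5*n^2 + 3*n + 9) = (n - 3)*(n + 3)*(n^2 - 2*n - 3) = (n - 3)*(n + 1)*(n + 3)*(n - 3)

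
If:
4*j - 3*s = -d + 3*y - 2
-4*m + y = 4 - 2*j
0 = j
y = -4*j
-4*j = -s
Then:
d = -2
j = 0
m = -1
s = 0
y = 0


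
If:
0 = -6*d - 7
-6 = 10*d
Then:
No Solution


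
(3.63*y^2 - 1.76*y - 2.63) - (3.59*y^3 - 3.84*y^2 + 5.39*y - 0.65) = -3.59*y^3 + 7.47*y^2 - 7.15*y - 1.98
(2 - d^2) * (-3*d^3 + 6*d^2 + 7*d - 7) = 3*d^5 - 6*d^4 - 13*d^3 + 19*d^2 + 14*d - 14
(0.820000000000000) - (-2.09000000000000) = 2.91000000000000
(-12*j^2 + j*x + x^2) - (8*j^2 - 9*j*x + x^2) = -20*j^2 + 10*j*x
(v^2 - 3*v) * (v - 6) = v^3 - 9*v^2 + 18*v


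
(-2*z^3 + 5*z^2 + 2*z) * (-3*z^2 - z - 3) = 6*z^5 - 13*z^4 - 5*z^3 - 17*z^2 - 6*z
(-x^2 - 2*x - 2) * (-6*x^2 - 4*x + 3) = 6*x^4 + 16*x^3 + 17*x^2 + 2*x - 6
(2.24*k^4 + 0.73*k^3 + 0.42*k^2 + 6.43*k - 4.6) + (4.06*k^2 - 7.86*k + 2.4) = 2.24*k^4 + 0.73*k^3 + 4.48*k^2 - 1.43*k - 2.2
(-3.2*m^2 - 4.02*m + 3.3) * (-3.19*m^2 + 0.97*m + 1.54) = 10.208*m^4 + 9.7198*m^3 - 19.3544*m^2 - 2.9898*m + 5.082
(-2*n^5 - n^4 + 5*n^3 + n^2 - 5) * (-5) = 10*n^5 + 5*n^4 - 25*n^3 - 5*n^2 + 25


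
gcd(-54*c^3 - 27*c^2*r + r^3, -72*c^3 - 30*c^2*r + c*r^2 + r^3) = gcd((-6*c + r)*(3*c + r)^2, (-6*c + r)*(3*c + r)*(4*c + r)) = -18*c^2 - 3*c*r + r^2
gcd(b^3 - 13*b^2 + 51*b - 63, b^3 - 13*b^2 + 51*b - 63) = b^3 - 13*b^2 + 51*b - 63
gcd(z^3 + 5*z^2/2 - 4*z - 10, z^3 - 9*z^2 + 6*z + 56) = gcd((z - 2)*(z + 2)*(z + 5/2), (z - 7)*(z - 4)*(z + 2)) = z + 2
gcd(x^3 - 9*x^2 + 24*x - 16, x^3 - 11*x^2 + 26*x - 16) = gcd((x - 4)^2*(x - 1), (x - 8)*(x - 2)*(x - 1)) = x - 1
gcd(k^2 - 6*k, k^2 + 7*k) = k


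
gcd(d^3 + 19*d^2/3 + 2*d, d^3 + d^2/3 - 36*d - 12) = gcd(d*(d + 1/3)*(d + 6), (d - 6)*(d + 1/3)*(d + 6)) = d^2 + 19*d/3 + 2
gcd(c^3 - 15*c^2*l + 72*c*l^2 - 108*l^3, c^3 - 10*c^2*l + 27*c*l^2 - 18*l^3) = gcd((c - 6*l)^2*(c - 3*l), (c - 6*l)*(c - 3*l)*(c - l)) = c^2 - 9*c*l + 18*l^2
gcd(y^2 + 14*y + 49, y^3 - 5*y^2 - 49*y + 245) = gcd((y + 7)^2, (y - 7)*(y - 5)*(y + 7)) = y + 7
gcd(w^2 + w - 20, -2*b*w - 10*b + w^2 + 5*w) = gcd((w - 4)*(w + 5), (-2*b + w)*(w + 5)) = w + 5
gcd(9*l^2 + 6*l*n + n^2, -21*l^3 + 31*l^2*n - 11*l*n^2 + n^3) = 1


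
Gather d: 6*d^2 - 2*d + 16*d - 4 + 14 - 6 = 6*d^2 + 14*d + 4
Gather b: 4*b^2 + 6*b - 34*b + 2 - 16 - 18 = 4*b^2 - 28*b - 32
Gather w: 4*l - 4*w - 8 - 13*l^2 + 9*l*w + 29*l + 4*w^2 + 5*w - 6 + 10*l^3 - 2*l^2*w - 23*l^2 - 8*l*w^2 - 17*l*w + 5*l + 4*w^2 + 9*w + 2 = 10*l^3 - 36*l^2 + 38*l + w^2*(8 - 8*l) + w*(-2*l^2 - 8*l + 10) - 12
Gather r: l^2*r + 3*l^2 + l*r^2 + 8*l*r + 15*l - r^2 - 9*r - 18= 3*l^2 + 15*l + r^2*(l - 1) + r*(l^2 + 8*l - 9) - 18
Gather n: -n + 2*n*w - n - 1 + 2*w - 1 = n*(2*w - 2) + 2*w - 2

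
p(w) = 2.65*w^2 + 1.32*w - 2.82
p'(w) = 5.3*w + 1.32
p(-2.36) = 8.82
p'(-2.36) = -11.19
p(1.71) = 7.19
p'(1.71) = 10.38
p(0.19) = -2.47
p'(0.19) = 2.33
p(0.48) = -1.58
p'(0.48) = 3.86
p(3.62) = 36.69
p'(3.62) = 20.51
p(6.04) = 101.83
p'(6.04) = 33.33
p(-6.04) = 85.88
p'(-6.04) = -30.69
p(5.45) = 83.09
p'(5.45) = 30.20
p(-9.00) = 199.95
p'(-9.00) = -46.38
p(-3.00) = 17.07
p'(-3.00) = -14.58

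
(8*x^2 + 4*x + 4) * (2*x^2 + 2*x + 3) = 16*x^4 + 24*x^3 + 40*x^2 + 20*x + 12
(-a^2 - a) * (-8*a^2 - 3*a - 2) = 8*a^4 + 11*a^3 + 5*a^2 + 2*a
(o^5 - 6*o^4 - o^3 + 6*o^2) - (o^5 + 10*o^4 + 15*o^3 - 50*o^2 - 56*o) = -16*o^4 - 16*o^3 + 56*o^2 + 56*o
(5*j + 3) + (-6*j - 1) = 2 - j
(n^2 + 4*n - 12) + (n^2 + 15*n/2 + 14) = 2*n^2 + 23*n/2 + 2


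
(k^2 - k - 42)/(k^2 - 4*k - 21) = (k + 6)/(k + 3)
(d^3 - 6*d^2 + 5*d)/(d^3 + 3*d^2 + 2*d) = (d^2 - 6*d + 5)/(d^2 + 3*d + 2)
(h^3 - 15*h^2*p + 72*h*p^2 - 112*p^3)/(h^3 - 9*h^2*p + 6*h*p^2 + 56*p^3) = (h - 4*p)/(h + 2*p)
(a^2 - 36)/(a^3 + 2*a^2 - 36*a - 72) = 1/(a + 2)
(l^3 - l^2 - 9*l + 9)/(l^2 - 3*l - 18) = (l^2 - 4*l + 3)/(l - 6)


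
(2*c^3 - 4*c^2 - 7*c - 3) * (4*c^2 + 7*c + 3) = 8*c^5 - 2*c^4 - 50*c^3 - 73*c^2 - 42*c - 9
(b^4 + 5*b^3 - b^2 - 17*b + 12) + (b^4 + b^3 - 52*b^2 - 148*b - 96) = 2*b^4 + 6*b^3 - 53*b^2 - 165*b - 84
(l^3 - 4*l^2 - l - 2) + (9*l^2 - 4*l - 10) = l^3 + 5*l^2 - 5*l - 12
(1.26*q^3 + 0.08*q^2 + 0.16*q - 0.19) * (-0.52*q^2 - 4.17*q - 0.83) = -0.6552*q^5 - 5.2958*q^4 - 1.4626*q^3 - 0.6348*q^2 + 0.6595*q + 0.1577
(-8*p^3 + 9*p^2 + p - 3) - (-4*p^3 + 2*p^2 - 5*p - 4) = -4*p^3 + 7*p^2 + 6*p + 1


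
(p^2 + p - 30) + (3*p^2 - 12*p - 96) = 4*p^2 - 11*p - 126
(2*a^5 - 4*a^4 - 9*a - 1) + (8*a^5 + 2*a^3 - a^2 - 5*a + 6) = 10*a^5 - 4*a^4 + 2*a^3 - a^2 - 14*a + 5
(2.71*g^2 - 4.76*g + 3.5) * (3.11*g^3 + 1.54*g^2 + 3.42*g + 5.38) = 8.4281*g^5 - 10.6302*g^4 + 12.8228*g^3 + 3.6906*g^2 - 13.6388*g + 18.83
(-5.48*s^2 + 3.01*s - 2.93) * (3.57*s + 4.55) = -19.5636*s^3 - 14.1883*s^2 + 3.2354*s - 13.3315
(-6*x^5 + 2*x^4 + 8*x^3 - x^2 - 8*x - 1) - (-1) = -6*x^5 + 2*x^4 + 8*x^3 - x^2 - 8*x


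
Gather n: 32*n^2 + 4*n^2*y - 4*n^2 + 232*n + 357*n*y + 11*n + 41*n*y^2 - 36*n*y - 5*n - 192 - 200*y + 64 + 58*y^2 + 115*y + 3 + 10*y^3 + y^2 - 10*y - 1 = n^2*(4*y + 28) + n*(41*y^2 + 321*y + 238) + 10*y^3 + 59*y^2 - 95*y - 126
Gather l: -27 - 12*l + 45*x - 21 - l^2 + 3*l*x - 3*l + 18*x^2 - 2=-l^2 + l*(3*x - 15) + 18*x^2 + 45*x - 50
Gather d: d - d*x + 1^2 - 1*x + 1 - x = d*(1 - x) - 2*x + 2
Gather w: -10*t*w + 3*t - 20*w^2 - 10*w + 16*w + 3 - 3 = 3*t - 20*w^2 + w*(6 - 10*t)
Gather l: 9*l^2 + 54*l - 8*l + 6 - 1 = 9*l^2 + 46*l + 5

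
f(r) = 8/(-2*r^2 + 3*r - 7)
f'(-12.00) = 0.00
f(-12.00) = -0.02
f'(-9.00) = -0.00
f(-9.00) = -0.04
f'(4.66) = 0.09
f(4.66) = -0.22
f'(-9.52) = -0.01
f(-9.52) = -0.04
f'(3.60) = 0.19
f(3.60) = -0.36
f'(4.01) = 0.14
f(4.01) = -0.29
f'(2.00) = 0.49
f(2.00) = -0.89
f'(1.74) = 0.52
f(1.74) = -1.02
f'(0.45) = -0.26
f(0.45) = -1.32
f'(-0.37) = -0.51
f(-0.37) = -0.95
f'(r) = 8*(4*r - 3)/(-2*r^2 + 3*r - 7)^2 = 8*(4*r - 3)/(2*r^2 - 3*r + 7)^2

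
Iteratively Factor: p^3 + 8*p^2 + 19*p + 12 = (p + 4)*(p^2 + 4*p + 3) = (p + 3)*(p + 4)*(p + 1)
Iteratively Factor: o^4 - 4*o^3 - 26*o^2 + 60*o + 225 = (o + 3)*(o^3 - 7*o^2 - 5*o + 75) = (o - 5)*(o + 3)*(o^2 - 2*o - 15) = (o - 5)^2*(o + 3)*(o + 3)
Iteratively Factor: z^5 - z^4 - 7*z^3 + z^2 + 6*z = (z - 1)*(z^4 - 7*z^2 - 6*z) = (z - 3)*(z - 1)*(z^3 + 3*z^2 + 2*z) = (z - 3)*(z - 1)*(z + 2)*(z^2 + z) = z*(z - 3)*(z - 1)*(z + 2)*(z + 1)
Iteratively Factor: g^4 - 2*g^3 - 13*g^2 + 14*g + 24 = (g - 2)*(g^3 - 13*g - 12) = (g - 2)*(g + 1)*(g^2 - g - 12) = (g - 2)*(g + 1)*(g + 3)*(g - 4)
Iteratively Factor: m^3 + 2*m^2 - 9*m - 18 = (m + 2)*(m^2 - 9) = (m - 3)*(m + 2)*(m + 3)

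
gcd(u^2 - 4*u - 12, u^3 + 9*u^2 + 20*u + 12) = u + 2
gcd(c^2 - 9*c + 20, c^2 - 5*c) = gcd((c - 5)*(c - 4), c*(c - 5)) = c - 5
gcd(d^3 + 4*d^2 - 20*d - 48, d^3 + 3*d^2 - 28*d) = d - 4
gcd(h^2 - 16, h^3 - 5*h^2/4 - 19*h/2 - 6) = h - 4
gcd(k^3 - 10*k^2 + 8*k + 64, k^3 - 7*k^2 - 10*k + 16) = k^2 - 6*k - 16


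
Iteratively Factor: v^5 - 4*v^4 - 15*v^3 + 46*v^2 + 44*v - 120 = (v + 3)*(v^4 - 7*v^3 + 6*v^2 + 28*v - 40) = (v - 2)*(v + 3)*(v^3 - 5*v^2 - 4*v + 20) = (v - 2)^2*(v + 3)*(v^2 - 3*v - 10) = (v - 2)^2*(v + 2)*(v + 3)*(v - 5)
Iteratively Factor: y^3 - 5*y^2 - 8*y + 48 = (y + 3)*(y^2 - 8*y + 16) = (y - 4)*(y + 3)*(y - 4)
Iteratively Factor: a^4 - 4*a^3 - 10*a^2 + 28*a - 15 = (a - 1)*(a^3 - 3*a^2 - 13*a + 15) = (a - 1)*(a + 3)*(a^2 - 6*a + 5) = (a - 1)^2*(a + 3)*(a - 5)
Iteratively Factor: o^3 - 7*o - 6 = (o + 2)*(o^2 - 2*o - 3) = (o - 3)*(o + 2)*(o + 1)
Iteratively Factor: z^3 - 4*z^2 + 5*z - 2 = (z - 1)*(z^2 - 3*z + 2) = (z - 2)*(z - 1)*(z - 1)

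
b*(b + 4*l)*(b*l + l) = b^3*l + 4*b^2*l^2 + b^2*l + 4*b*l^2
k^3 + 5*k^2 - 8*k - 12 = (k - 2)*(k + 1)*(k + 6)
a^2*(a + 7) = a^3 + 7*a^2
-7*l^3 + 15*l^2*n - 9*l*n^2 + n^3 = (-7*l + n)*(-l + n)^2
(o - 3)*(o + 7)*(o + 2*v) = o^3 + 2*o^2*v + 4*o^2 + 8*o*v - 21*o - 42*v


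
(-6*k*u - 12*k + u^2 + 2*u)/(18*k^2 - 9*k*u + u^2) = (u + 2)/(-3*k + u)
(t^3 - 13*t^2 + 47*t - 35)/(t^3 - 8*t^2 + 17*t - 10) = (t - 7)/(t - 2)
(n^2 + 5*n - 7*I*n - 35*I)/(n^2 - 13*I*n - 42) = (n + 5)/(n - 6*I)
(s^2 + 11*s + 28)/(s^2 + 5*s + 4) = (s + 7)/(s + 1)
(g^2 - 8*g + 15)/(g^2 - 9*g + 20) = (g - 3)/(g - 4)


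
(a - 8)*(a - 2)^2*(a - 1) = a^4 - 13*a^3 + 48*a^2 - 68*a + 32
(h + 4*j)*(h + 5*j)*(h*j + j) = h^3*j + 9*h^2*j^2 + h^2*j + 20*h*j^3 + 9*h*j^2 + 20*j^3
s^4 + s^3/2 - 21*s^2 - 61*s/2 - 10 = (s - 5)*(s + 1/2)*(s + 1)*(s + 4)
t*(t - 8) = t^2 - 8*t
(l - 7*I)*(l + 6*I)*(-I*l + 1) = -I*l^3 - 43*I*l + 42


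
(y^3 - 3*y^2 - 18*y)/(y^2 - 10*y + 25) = y*(y^2 - 3*y - 18)/(y^2 - 10*y + 25)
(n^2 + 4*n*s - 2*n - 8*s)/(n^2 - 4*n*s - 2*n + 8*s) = (-n - 4*s)/(-n + 4*s)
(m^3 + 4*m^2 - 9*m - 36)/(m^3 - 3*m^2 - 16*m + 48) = (m + 3)/(m - 4)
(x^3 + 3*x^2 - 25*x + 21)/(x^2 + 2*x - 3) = (x^2 + 4*x - 21)/(x + 3)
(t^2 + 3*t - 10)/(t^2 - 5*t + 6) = (t + 5)/(t - 3)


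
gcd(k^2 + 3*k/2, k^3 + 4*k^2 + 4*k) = k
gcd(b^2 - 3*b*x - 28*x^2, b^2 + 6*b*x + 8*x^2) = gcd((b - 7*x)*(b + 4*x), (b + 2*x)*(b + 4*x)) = b + 4*x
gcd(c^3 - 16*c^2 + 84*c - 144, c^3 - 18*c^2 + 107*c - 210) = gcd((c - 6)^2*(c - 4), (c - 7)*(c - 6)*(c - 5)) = c - 6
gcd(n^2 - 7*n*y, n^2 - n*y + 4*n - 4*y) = 1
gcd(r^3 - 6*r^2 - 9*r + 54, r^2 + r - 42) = r - 6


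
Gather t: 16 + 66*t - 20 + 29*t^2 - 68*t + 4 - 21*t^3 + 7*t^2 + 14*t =-21*t^3 + 36*t^2 + 12*t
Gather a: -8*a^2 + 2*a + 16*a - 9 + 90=-8*a^2 + 18*a + 81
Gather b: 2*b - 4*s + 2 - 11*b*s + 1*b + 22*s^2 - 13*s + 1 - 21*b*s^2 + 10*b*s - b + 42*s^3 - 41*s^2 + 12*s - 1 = b*(-21*s^2 - s + 2) + 42*s^3 - 19*s^2 - 5*s + 2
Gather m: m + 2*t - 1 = m + 2*t - 1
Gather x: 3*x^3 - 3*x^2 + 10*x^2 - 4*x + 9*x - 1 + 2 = 3*x^3 + 7*x^2 + 5*x + 1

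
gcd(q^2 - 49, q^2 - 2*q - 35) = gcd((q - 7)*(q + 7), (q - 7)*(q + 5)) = q - 7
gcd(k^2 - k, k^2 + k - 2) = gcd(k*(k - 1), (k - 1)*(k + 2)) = k - 1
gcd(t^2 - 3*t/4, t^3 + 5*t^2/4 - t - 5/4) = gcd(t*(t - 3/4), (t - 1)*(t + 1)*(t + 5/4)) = 1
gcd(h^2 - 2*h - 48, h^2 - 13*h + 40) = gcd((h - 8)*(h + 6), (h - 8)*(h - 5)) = h - 8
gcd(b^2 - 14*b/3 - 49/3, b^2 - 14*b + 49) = b - 7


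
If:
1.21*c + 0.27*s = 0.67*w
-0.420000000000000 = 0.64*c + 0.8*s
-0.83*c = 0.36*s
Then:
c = 0.35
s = -0.80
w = 0.31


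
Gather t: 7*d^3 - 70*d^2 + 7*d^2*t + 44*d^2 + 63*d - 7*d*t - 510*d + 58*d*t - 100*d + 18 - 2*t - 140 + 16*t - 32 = 7*d^3 - 26*d^2 - 547*d + t*(7*d^2 + 51*d + 14) - 154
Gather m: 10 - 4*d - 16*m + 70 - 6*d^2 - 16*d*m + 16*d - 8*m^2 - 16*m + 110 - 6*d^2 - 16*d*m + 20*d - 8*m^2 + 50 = -12*d^2 + 32*d - 16*m^2 + m*(-32*d - 32) + 240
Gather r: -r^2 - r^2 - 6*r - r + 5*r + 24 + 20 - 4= -2*r^2 - 2*r + 40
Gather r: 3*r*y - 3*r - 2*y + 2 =r*(3*y - 3) - 2*y + 2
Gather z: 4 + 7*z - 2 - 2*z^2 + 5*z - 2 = -2*z^2 + 12*z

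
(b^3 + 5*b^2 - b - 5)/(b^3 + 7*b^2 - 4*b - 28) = (b^3 + 5*b^2 - b - 5)/(b^3 + 7*b^2 - 4*b - 28)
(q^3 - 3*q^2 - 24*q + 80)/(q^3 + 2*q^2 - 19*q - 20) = (q - 4)/(q + 1)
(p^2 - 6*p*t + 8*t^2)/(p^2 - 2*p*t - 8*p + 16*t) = (p - 4*t)/(p - 8)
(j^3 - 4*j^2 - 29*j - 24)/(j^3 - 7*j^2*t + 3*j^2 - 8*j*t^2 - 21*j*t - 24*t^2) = (-j^2 + 7*j + 8)/(-j^2 + 7*j*t + 8*t^2)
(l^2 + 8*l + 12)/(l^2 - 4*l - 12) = (l + 6)/(l - 6)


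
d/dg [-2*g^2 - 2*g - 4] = -4*g - 2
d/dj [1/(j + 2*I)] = -1/(j + 2*I)^2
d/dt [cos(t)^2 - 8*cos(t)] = 2*(4 - cos(t))*sin(t)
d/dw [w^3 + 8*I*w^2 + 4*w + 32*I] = 3*w^2 + 16*I*w + 4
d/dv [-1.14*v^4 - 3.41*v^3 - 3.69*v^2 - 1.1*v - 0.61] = -4.56*v^3 - 10.23*v^2 - 7.38*v - 1.1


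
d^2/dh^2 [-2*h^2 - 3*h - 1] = -4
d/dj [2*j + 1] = 2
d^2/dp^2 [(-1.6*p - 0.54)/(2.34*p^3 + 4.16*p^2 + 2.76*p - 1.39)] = (-52.56576*p^5 - 128.932128*p^4 - 118.816256*p^3 - 139.44528*p^2 - 103.249848*p - 26.74848)/(12.812904*p^9 + 68.335488*p^8 + 166.82328*p^7 + 210.359708*p^6 + 115.581024*p^5 - 30.95976*p^4 - 61.168626*p^3 - 7.652784*p^2 + 15.997788*p - 2.685619)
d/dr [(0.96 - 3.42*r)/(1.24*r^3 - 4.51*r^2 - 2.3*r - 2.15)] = (8.4816*r^3 - 18.9954*r^2 + 8.6592*r + 9.561)/(1.5376*r^6 - 11.1848*r^5 + 14.6361*r^4 + 15.414*r^3 + 24.683*r^2 + 9.89*r + 4.6225)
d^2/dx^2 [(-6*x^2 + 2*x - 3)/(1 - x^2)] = 2*(-2*x^3 + 27*x^2 - 6*x + 9)/(x^6 - 3*x^4 + 3*x^2 - 1)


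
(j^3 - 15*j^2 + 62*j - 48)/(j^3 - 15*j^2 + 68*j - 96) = (j^2 - 7*j + 6)/(j^2 - 7*j + 12)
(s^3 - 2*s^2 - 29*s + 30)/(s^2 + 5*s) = s - 7 + 6/s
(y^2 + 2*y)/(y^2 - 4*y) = (y + 2)/(y - 4)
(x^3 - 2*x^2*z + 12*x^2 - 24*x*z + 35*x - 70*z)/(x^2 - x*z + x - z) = (x^3 - 2*x^2*z + 12*x^2 - 24*x*z + 35*x - 70*z)/(x^2 - x*z + x - z)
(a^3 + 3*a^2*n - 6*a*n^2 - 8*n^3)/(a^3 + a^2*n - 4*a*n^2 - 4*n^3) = (a + 4*n)/(a + 2*n)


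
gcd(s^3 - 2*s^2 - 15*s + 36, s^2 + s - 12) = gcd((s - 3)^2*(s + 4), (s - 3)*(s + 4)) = s^2 + s - 12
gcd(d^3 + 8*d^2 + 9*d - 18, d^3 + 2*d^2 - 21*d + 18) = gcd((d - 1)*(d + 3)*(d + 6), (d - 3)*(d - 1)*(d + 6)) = d^2 + 5*d - 6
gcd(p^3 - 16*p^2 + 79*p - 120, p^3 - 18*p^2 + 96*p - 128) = p - 8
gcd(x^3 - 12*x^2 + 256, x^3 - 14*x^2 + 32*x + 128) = x^2 - 16*x + 64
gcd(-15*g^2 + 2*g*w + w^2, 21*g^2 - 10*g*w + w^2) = -3*g + w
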